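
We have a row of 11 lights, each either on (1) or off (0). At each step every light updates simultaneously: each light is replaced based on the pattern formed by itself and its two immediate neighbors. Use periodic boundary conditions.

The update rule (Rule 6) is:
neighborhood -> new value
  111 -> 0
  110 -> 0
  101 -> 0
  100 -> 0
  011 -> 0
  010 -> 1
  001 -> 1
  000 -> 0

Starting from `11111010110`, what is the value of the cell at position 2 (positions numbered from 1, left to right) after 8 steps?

0

00000010000
00000110000
00001000000
00011000000
00100000000
01100000000
10000000000
10000000001
position 2 holds 0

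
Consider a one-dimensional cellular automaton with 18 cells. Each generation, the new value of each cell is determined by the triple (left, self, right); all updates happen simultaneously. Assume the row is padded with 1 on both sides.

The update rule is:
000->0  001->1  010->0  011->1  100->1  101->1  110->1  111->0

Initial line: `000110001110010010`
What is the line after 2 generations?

generation 1: 101111011011101101
generation 2: 111001111110111111

111001111110111111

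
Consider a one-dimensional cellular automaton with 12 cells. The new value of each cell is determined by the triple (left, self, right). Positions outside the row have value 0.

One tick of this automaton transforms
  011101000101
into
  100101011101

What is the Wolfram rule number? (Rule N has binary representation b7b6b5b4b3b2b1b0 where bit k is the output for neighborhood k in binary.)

position 2: 111 → 0  (bit 7 = 0)
position 3: 110 → 1  (bit 6 = 1)
position 4: 101 → 0  (bit 5 = 0)
position 6: 100 → 0  (bit 4 = 0)
position 1: 011 → 0  (bit 3 = 0)
position 5: 010 → 1  (bit 2 = 1)
position 0: 001 → 1  (bit 1 = 1)
position 7: 000 → 1  (bit 0 = 1)
bits b7..b0 = 01000111 = 71

71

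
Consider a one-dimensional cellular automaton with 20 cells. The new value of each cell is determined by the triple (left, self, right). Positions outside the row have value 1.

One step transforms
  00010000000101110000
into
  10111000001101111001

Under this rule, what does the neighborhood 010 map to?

At position 3 the neighborhood is 010; the next row has 1 there.

1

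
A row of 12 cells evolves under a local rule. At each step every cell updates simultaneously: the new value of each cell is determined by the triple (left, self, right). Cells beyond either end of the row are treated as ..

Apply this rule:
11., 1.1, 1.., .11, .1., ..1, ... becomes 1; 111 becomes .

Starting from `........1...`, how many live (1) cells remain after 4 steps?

111111111111
1..........1
111111111111  (repeats step 1; period 2)
step 4: 1..........1
count of 1: 2

2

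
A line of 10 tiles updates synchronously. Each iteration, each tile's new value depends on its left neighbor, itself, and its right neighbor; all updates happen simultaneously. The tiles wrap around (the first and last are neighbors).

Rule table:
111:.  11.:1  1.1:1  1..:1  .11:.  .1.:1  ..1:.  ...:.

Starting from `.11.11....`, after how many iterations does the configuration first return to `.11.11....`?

..11.11...
...11.11..
....11.11.
.....11.11
1.....11.1
11.....11.
.11.....11
1.11.....1
11.11.....
.11.11....

10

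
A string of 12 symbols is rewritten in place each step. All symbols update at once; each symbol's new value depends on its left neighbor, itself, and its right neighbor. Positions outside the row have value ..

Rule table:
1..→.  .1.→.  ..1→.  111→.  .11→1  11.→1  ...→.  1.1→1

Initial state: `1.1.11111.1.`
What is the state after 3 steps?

.1.11...11..
..111...11..
..1.1...11..

..1.1...11..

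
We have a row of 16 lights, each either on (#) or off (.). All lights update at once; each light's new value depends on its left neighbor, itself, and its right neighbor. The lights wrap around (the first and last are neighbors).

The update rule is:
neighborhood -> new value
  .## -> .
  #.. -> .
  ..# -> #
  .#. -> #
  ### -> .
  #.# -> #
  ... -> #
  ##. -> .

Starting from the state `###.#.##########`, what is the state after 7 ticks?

......###.......

tick 1: ...###..........
tick 2: ###....#########
tick 3: ....###.........
tick 4: ####....########
tick 5: .....###........
tick 6: #####....#######
tick 7: ......###.......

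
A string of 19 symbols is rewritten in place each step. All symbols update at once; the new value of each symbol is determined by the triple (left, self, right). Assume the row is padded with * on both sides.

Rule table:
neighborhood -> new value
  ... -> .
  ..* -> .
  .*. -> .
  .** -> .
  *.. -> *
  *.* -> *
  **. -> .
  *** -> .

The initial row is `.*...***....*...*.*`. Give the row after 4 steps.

.*.*.*.....*....*..

step 1: *.*.....*....*...*.
step 2: .*.*.....*....*...*
step 3: *.*.*.....*....*...
step 4: .*.*.*.....*....*..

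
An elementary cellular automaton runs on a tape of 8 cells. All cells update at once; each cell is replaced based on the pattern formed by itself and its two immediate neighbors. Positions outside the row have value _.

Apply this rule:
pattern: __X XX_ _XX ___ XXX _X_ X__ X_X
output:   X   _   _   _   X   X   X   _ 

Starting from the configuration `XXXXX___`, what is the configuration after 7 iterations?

X____XX_

_XXX_X__
X_X__XX_
X_XXX__X
X__X_XXX
XXXX__X_
_XX_XXXX
X____XX_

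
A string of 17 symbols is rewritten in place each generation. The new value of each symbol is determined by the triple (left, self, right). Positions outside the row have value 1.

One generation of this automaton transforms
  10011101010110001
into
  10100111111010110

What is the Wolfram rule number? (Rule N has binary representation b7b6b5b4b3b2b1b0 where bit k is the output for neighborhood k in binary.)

position 4: 111 → 0  (bit 7 = 0)
position 0: 110 → 1  (bit 6 = 1)
position 6: 101 → 1  (bit 5 = 1)
position 1: 100 → 0  (bit 4 = 0)
position 3: 011 → 0  (bit 3 = 0)
position 7: 010 → 1  (bit 2 = 1)
position 2: 001 → 1  (bit 1 = 1)
position 14: 000 → 1  (bit 0 = 1)
bits b7..b0 = 01100111 = 103

103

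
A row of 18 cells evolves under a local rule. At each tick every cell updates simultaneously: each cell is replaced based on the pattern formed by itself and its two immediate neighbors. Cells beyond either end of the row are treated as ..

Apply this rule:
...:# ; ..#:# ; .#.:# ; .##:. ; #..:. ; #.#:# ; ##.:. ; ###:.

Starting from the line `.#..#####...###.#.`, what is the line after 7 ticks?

##.#......##...##.
..##.#####...##...
##..#......##...##
...##.#####...##..
###..#......##...#
....##.#####...###
####..#......##...

####..#......##...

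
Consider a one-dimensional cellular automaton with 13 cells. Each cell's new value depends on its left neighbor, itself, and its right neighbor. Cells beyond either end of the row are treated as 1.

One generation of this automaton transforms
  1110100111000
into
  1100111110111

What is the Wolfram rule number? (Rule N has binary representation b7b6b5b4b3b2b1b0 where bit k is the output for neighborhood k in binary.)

position 0: 111 → 1  (bit 7 = 1)
position 2: 110 → 0  (bit 6 = 0)
position 3: 101 → 0  (bit 5 = 0)
position 5: 100 → 1  (bit 4 = 1)
position 7: 011 → 1  (bit 3 = 1)
position 4: 010 → 1  (bit 2 = 1)
position 6: 001 → 1  (bit 1 = 1)
position 11: 000 → 1  (bit 0 = 1)
bits b7..b0 = 10011111 = 159

159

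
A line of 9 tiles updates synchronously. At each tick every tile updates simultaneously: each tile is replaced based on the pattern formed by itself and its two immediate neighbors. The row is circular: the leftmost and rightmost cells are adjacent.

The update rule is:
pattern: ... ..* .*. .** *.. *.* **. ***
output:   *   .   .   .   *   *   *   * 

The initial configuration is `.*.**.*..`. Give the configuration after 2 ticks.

tick 1: ..*.**.**
tick 2: *..*.**.*

*..*.**.*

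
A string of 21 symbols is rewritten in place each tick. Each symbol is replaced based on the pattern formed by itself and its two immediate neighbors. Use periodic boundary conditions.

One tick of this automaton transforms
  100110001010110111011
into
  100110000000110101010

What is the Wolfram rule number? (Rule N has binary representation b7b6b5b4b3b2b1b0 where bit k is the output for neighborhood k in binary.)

72

position 16: 111 → 0  (bit 7 = 0)
position 0: 110 → 1  (bit 6 = 1)
position 9: 101 → 0  (bit 5 = 0)
position 1: 100 → 0  (bit 4 = 0)
position 3: 011 → 1  (bit 3 = 1)
position 8: 010 → 0  (bit 2 = 0)
position 2: 001 → 0  (bit 1 = 0)
position 6: 000 → 0  (bit 0 = 0)
bits b7..b0 = 01001000 = 72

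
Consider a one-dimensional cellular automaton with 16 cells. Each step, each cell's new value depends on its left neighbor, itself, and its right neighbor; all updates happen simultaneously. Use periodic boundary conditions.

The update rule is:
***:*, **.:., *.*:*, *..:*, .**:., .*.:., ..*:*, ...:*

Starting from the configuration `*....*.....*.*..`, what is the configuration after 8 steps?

*.**.*.*.*.*.*..

.****.*****.*.**
*.**.*.***.*.*..
.*..*.*.*.*.*.**
*.**.*.*.*.*.*..
.*..*.*.*.*.*.**  (repeats step 3; period 2)
step 8: *.**.*.*.*.*.*..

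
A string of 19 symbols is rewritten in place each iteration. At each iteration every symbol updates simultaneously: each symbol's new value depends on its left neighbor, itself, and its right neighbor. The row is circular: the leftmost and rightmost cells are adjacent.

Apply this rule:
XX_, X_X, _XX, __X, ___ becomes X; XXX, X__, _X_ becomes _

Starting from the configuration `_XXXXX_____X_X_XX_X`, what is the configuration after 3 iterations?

_XXXXXXX_XXXXXX_XX_

XX___X_XXXX_X_XXXX_
XX_XX_XX__XX_XX__XX
_XXXXXXX_XXXXXX_XX_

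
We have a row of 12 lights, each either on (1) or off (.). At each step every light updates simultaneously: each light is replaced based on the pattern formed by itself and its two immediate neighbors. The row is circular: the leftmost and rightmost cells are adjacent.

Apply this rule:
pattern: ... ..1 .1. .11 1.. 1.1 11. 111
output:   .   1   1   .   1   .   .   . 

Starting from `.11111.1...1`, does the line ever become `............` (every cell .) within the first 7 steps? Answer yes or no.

yes

.......11.11
1.....1.....
11...111...1
..1.1...1.1.
.11.11.11.11
............
all cells are . at step 6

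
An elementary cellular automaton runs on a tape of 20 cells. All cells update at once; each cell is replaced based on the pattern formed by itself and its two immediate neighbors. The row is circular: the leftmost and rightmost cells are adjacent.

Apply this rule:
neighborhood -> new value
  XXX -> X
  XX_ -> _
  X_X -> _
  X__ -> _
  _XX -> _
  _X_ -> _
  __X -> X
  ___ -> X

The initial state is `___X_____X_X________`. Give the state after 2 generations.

generation 1: XXX__XXXX____XXXXXXX
generation 2: XX__X_XX__XXX_XXXXXX

XX__X_XX__XXX_XXXXXX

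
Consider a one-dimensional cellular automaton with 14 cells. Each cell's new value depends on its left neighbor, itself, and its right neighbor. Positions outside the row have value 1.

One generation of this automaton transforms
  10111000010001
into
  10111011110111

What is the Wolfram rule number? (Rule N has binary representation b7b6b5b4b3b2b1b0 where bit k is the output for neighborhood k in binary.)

207

position 3: 111 → 1  (bit 7 = 1)
position 0: 110 → 1  (bit 6 = 1)
position 1: 101 → 0  (bit 5 = 0)
position 5: 100 → 0  (bit 4 = 0)
position 2: 011 → 1  (bit 3 = 1)
position 9: 010 → 1  (bit 2 = 1)
position 8: 001 → 1  (bit 1 = 1)
position 6: 000 → 1  (bit 0 = 1)
bits b7..b0 = 11001111 = 207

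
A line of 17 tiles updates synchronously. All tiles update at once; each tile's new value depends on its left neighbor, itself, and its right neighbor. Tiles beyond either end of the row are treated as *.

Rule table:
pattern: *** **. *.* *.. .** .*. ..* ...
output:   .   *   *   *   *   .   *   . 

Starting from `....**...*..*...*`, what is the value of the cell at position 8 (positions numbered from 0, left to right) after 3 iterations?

*

iteration 1: *..****.*.**.*.**
iteration 2: ****..**.****.**.
iteration 3: ...*******..*****
position 8 holds *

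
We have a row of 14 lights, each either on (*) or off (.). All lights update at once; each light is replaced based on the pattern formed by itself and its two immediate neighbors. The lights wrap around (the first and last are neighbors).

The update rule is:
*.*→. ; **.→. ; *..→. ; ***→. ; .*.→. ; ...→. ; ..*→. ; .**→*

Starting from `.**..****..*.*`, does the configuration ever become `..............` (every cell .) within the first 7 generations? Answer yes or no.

generation 1: .*...*........
generation 2: ..............
all cells are . at generation 2

yes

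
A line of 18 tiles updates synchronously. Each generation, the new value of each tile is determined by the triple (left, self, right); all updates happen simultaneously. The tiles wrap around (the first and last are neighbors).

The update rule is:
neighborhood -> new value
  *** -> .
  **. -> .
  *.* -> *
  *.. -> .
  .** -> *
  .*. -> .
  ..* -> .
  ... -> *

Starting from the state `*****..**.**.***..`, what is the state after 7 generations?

generation 1: *......*.**.**....
generation 2: ..****..**.**..**.
generation 3: *.*.....*.**...*..
generation 4: .*..***..**..*....
generation 5: ....*....*.....***
generation 6: .**...**...***.*..
generation 7: .*..*.*..*.*..*..*

.*..*.*..*.*..*..*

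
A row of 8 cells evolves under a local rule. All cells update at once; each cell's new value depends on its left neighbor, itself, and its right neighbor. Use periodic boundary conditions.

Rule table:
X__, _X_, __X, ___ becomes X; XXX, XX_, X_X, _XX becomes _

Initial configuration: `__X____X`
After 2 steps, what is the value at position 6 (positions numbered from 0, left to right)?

_

XXXXXXXX
________
position 6 holds _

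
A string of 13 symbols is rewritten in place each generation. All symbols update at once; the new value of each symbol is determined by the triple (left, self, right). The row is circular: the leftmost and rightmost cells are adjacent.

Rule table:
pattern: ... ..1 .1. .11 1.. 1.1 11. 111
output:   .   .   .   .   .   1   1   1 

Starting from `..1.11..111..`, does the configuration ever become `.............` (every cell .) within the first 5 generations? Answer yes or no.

...1.1...11..
....1.....1..
.............
all cells are . at generation 3

yes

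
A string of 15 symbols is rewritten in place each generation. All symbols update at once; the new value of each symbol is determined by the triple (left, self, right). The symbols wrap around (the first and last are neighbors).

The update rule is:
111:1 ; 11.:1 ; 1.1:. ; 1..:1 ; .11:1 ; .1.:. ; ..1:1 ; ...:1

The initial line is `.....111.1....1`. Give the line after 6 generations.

11111111111111.

generation 1: 11111111..1111.
generation 2: 11111111111111.
generation 3: 11111111111111.  (fixed point — unchanged through generation 6)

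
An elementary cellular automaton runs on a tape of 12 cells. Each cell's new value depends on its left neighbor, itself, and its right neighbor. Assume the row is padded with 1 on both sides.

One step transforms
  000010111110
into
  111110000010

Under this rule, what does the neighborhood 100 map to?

At position 0 the neighborhood is 100; the next row has 1 there.

1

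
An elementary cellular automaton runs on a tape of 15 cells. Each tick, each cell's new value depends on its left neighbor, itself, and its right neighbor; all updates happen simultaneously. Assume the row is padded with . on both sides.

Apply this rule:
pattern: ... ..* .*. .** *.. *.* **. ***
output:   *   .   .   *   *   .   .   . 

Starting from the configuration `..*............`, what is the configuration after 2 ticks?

tick 1: *..************
tick 2: .*.*...........

.*.*...........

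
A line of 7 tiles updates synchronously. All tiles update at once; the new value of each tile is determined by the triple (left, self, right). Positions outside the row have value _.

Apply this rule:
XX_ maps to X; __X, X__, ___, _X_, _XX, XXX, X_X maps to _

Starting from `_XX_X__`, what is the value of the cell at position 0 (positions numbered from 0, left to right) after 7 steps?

step 1: __X____
step 2: _______
step 3: _______  (fixed point — unchanged through step 7)
position 0 holds _

_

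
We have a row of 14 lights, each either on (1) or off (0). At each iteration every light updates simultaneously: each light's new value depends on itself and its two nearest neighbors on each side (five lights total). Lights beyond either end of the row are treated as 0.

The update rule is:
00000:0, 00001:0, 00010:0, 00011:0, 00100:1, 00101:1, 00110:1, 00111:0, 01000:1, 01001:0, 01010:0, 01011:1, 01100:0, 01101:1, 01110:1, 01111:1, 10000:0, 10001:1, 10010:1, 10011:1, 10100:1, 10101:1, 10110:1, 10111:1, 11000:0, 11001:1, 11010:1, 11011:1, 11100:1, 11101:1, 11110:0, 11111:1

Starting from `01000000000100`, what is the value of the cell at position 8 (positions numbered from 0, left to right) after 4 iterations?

iteration 1: 01100000000110
iteration 2: 01000000000100  (repeats iteration 0; period 2)
iteration 4: 01000000000100
position 8 holds 0

0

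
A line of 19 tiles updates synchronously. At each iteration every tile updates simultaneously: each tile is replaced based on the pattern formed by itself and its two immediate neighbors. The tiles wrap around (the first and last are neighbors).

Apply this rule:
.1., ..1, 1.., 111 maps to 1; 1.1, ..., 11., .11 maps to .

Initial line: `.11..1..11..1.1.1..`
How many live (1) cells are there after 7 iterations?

8

1..11111..111.1.11.
111.111.11.1..1....
.1...1.....11111..1
.11.111...1.111.111
.....1.1.11..1...1.
....11.1...1111.111
1..1...11.1.11...1.
count of 1: 8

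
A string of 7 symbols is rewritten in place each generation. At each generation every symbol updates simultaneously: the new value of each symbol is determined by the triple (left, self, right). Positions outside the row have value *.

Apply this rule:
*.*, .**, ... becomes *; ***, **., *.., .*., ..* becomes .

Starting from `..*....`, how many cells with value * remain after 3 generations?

....**.
.**.*.*
**.*.**
count of *: 5

5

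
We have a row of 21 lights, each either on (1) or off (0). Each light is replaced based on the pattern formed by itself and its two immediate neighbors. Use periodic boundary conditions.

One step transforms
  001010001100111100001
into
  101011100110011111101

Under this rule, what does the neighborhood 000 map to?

At position 6 the neighborhood is 000; the next row has 1 there.

1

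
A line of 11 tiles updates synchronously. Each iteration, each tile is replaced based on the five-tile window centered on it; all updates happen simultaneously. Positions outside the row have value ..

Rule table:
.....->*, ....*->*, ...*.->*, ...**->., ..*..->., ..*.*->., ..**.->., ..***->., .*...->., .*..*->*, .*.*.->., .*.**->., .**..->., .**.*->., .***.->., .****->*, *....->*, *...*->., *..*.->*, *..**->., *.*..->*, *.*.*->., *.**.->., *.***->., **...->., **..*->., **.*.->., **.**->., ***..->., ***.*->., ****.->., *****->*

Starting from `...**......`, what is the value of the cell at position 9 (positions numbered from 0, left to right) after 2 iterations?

**....*****
...**..**..
position 9 holds .

.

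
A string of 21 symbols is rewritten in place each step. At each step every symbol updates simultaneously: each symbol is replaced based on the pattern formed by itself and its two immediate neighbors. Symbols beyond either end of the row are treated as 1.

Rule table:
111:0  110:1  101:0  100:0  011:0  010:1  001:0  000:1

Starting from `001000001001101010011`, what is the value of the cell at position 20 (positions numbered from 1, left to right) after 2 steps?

001011101000101010000
001000101010101010110
position 20 holds 1

1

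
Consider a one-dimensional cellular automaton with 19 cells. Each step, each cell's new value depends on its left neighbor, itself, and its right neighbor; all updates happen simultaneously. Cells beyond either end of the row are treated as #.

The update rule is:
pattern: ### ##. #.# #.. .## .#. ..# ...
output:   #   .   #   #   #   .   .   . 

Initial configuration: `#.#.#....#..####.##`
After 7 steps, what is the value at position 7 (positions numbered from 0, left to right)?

#

.#.#.#....#.###.###
#.#.#.#....###.####
.#.#.#.#...##.#####
#.#.#.#.#..#.######
.#.#.#.#.#..#######
#.#.#.#.#.#.#######
.#.#.#.#.#.########
position 7 holds #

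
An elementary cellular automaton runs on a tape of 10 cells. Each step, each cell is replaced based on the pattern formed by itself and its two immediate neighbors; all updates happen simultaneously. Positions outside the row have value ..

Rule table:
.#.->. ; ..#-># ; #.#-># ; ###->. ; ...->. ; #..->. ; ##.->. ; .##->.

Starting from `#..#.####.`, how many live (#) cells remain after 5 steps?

1

step 1: ..#.#.....
step 2: .#.#......
step 3: #.#.......
step 4: .#........
step 5: #.........
count of #: 1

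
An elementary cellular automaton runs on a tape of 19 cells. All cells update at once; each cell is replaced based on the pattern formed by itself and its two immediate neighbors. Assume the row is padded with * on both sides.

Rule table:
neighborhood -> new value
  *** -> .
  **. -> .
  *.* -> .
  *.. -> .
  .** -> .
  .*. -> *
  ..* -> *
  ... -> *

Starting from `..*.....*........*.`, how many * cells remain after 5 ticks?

.**.*****.********.
...................
.******************
...................  (repeats tick 2; period 2)
tick 5: .******************
count of *: 18

18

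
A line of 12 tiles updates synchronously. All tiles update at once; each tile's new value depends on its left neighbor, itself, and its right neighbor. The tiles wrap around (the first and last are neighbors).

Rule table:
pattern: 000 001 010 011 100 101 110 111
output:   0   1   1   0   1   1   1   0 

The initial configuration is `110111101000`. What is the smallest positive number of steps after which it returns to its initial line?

011000111101
101101000111
110111101000

3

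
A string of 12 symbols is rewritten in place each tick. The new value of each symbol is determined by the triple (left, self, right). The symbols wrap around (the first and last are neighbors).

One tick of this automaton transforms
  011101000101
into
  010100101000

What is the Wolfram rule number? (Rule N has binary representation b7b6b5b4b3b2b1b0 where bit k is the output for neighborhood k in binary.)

position 2: 111 → 0  (bit 7 = 0)
position 3: 110 → 1  (bit 6 = 1)
position 0: 101 → 0  (bit 5 = 0)
position 6: 100 → 1  (bit 4 = 1)
position 1: 011 → 1  (bit 3 = 1)
position 5: 010 → 0  (bit 2 = 0)
position 8: 001 → 1  (bit 1 = 1)
position 7: 000 → 0  (bit 0 = 0)
bits b7..b0 = 01011010 = 90

90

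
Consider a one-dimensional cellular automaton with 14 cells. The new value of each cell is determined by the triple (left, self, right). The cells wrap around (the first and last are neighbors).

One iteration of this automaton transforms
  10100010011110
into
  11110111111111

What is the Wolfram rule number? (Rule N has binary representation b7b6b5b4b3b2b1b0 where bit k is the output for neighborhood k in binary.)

position 10: 111 → 1  (bit 7 = 1)
position 12: 110 → 1  (bit 6 = 1)
position 1: 101 → 1  (bit 5 = 1)
position 3: 100 → 1  (bit 4 = 1)
position 9: 011 → 1  (bit 3 = 1)
position 0: 010 → 1  (bit 2 = 1)
position 5: 001 → 1  (bit 1 = 1)
position 4: 000 → 0  (bit 0 = 0)
bits b7..b0 = 11111110 = 254

254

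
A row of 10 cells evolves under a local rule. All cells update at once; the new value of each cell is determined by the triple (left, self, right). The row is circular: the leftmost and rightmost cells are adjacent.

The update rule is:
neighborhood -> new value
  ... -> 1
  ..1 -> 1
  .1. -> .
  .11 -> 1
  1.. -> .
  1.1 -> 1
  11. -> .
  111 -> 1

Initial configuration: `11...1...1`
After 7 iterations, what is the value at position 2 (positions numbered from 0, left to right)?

1

1..11..111
..11..1111
.11..1111.
11..1111..
1..1111..1
..1111..11
.1111..11.
position 2 holds 1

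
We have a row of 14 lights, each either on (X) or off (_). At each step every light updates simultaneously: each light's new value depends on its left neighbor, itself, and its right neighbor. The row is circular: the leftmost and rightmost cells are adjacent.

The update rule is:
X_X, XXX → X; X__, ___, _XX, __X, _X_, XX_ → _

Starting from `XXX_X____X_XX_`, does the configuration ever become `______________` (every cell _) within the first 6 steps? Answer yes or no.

yes

step 1: _X_X______X__X
step 2: X_X___________
step 3: _X____________
step 4: ______________
all cells are _ at step 4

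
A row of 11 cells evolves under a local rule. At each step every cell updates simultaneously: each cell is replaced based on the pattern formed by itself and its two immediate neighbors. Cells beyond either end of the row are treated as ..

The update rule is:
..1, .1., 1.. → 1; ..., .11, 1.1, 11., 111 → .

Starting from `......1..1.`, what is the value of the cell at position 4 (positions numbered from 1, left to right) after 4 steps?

step 1: .....111111
step 2: ....1......
step 3: ...111.....
step 4: ..1...1....
position 4 holds .

.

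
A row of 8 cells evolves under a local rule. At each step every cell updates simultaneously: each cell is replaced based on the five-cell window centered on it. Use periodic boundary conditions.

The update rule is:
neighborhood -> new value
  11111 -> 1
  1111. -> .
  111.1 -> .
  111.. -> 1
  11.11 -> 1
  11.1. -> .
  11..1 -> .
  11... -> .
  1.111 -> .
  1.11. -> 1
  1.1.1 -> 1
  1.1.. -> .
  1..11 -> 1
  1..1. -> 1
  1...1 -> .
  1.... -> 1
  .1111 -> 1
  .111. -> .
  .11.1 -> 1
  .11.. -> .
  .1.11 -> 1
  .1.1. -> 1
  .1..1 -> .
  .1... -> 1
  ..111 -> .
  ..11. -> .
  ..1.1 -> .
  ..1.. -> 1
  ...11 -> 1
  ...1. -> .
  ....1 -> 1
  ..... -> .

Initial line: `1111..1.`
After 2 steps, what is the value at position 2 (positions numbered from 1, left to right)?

.1.1.1.1
11111111
position 2 holds 1

1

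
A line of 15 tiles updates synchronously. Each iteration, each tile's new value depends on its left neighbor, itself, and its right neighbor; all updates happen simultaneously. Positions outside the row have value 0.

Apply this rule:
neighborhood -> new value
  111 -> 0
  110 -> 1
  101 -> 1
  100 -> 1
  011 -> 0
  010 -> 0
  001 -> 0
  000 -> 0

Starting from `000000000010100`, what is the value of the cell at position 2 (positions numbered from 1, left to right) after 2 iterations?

0

000000000001010
000000000000101
position 2 holds 0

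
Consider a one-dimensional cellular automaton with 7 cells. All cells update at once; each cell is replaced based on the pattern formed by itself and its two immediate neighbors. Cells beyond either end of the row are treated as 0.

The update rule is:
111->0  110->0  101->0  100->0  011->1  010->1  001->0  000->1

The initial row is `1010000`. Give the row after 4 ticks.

1010101

1010111
1010100
1010101
1010101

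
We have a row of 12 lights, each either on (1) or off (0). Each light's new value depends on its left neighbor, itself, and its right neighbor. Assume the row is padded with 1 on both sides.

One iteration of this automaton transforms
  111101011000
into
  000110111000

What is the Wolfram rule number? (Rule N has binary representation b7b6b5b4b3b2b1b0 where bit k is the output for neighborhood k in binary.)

position 0: 111 → 0  (bit 7 = 0)
position 3: 110 → 1  (bit 6 = 1)
position 4: 101 → 1  (bit 5 = 1)
position 9: 100 → 0  (bit 4 = 0)
position 7: 011 → 1  (bit 3 = 1)
position 5: 010 → 0  (bit 2 = 0)
position 11: 001 → 0  (bit 1 = 0)
position 10: 000 → 0  (bit 0 = 0)
bits b7..b0 = 01101000 = 104

104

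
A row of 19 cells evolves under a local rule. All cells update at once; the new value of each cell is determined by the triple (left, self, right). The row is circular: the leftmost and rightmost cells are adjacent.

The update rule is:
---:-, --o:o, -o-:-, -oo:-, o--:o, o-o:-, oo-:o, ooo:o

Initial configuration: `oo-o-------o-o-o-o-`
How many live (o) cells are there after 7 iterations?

8

iteration 1: -o--o-----o--------
iteration 2: o-oo-o---o-o-------
iteration 3: ---o--o-o---o-----o
iteration 4: o-o-oo---o-o-o---o-
iteration 5: -----oo-o-----o-o--
iteration 6: ----o-o--o---o---o-
iteration 7: ---o---oo-o-o-o-o-o
count of o: 8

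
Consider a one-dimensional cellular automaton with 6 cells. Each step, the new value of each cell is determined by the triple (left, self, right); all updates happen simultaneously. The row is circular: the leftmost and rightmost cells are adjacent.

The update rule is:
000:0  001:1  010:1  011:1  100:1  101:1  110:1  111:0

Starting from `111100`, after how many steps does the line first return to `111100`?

100111
111100

2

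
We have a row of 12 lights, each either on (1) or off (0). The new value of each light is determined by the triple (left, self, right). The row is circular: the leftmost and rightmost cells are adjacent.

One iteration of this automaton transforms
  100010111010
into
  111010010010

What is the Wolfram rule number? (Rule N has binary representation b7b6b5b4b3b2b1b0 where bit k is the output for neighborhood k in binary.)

position 7: 111 → 1  (bit 7 = 1)
position 8: 110 → 0  (bit 6 = 0)
position 5: 101 → 0  (bit 5 = 0)
position 1: 100 → 1  (bit 4 = 1)
position 6: 011 → 0  (bit 3 = 0)
position 0: 010 → 1  (bit 2 = 1)
position 3: 001 → 0  (bit 1 = 0)
position 2: 000 → 1  (bit 0 = 1)
bits b7..b0 = 10010101 = 149

149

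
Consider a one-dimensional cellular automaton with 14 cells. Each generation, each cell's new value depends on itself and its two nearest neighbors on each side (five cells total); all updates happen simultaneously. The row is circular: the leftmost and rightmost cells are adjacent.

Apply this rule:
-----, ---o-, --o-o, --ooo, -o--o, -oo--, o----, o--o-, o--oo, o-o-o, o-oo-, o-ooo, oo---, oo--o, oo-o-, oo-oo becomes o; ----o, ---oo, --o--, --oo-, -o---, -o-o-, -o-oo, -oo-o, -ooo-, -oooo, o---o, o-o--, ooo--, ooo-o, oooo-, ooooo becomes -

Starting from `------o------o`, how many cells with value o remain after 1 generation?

8

-ooo-o--ooo-o-
count of o: 8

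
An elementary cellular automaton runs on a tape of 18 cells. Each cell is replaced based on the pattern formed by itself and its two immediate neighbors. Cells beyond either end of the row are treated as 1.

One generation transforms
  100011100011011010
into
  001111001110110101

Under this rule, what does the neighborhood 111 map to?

At position 5 the neighborhood is 111; the next row has 1 there.

1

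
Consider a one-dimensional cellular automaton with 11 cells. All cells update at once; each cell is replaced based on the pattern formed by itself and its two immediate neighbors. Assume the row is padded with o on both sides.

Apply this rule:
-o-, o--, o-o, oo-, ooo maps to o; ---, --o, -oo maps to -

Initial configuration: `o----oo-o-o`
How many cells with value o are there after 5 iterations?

7

oo----oooo-
ooo----oooo
oooo----ooo
ooooo----oo
oooooo----o
count of o: 7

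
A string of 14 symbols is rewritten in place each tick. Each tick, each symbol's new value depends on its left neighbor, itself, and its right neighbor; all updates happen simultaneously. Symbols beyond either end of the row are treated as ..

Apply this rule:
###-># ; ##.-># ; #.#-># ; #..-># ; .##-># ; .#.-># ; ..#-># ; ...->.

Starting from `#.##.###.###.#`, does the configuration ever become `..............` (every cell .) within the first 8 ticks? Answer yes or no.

##############
##############  (fixed point — unchanged through tick 8)
tick 8 is ##############, still not uniform .

no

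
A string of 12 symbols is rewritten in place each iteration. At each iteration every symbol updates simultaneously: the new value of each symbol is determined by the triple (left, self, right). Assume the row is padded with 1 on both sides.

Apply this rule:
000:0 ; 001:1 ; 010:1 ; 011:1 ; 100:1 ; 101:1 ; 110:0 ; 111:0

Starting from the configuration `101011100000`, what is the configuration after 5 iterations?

000001111011

iteration 1: 011110010001
iteration 2: 110001111011
iteration 3: 001011000110
iteration 4: 111110101101
iteration 5: 000001111011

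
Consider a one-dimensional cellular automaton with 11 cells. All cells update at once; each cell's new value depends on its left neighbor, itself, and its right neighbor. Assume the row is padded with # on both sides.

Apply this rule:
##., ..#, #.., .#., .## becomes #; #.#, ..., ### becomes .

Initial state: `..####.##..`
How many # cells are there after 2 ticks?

###..#.####
..####.#...
count of #: 5

5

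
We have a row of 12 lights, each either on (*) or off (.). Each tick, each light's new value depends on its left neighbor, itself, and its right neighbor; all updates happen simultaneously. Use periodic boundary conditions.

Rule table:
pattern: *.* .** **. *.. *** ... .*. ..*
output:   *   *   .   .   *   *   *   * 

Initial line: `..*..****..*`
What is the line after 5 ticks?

****..**.**.

tick 1: .**.****..**
tick 2: **.****..**.
tick 3: *.****..**.*
tick 4: .****..**.**
tick 5: ****..**.**.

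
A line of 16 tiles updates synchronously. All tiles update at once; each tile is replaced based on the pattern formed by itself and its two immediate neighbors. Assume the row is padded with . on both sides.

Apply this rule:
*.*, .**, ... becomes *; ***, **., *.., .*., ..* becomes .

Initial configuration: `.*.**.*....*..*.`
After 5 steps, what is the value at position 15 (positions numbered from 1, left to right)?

step 1: ..**.*..**......
step 2: *.*.*...*..*****
step 3: .*.*..*....*....
step 4: ..*.....**...***
step 5: *...***.*..*.*..
position 15 holds .

.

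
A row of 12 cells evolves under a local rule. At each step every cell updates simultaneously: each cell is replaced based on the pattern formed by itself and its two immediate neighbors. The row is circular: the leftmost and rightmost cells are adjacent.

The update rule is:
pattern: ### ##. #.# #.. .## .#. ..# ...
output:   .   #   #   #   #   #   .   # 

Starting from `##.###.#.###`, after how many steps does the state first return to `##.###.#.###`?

step 1: .###.#####..
step 2: .#.###...###
step 3: ####.###.#.#
step 4: ...###.#####
step 5: ##.#.###...#
step 6: .#####.###.#
step 7: ##...###.###
step 8: .###.#.###..
step 9: .#.#####.###
step 10: ####...###.#
step 11: ...###.#.###
step 12: ##.#.#####.#
step 13: .#####...###
step 14: ##...###.#.#
step 15: .###.#.#####
step 16: ##.#####...#
step 17: .###...###.#
step 18: ##.###.#.###

18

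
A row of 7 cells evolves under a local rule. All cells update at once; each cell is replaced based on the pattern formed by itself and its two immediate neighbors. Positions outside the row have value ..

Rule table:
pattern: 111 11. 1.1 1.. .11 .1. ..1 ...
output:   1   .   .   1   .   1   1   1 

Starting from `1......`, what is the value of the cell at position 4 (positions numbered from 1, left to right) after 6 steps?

step 1: 1111111
step 2: .11111.
step 3: 1.111.1
step 4: 1..1..1
step 5: 1111111  (repeats step 1; period 4)
step 6: .11111.
position 4 holds 1

1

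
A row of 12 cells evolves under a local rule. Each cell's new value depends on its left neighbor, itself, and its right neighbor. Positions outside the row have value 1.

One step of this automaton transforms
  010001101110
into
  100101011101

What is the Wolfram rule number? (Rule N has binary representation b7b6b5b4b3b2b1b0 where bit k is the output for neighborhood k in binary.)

position 9: 111 → 1  (bit 7 = 1)
position 6: 110 → 0  (bit 6 = 0)
position 0: 101 → 1  (bit 5 = 1)
position 2: 100 → 0  (bit 4 = 0)
position 5: 011 → 1  (bit 3 = 1)
position 1: 010 → 0  (bit 2 = 0)
position 4: 001 → 0  (bit 1 = 0)
position 3: 000 → 1  (bit 0 = 1)
bits b7..b0 = 10101001 = 169

169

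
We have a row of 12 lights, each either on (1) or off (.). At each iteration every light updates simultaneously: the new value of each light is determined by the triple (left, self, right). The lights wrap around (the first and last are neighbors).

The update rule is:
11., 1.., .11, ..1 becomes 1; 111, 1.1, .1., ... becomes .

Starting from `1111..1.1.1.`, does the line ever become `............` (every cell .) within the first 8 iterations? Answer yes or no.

1..111......
.111.11....1
.1.1.111..1.
1....1.111.1
11..1..1.1.1
.111.11....1  (repeats iteration 2; period 4)
iteration 8: 1....1.111.1
iteration 8 is 1....1.111.1, still not uniform .

no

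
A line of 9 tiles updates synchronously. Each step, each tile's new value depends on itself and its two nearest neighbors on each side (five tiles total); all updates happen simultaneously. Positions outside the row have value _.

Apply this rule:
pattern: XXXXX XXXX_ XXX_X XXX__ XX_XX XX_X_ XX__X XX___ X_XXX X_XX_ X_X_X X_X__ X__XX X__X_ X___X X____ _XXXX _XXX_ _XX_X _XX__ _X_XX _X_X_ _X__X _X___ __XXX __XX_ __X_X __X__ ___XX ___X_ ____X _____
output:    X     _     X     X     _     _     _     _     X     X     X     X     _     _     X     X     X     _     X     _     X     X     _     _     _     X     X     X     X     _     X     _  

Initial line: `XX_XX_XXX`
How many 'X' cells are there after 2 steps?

7

step 1: XX_XX_X_X
step 2: XX_XX_XXX
count of X: 7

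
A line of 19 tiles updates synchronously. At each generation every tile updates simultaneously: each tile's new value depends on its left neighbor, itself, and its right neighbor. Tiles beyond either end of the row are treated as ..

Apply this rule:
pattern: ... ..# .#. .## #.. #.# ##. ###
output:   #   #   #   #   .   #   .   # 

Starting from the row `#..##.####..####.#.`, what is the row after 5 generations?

#.##.####..####.##.
###.####..####.##..
##.####..####.##..#
#.####..####.##..##
#####..####.##..##.

#####..####.##..##.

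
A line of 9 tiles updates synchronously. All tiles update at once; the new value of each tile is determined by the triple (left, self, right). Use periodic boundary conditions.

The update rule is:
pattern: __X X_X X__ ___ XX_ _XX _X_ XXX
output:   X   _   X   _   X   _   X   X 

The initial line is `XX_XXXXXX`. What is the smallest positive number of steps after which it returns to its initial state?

18

XX__XXXXX
XXXX_XXXX
XXXX__XXX
XXXXXX_XX
XXXXXX__X
XXXXXXXX_
_XXXXXXX_
X_XXXXXXX
X__XXXXXX
XXX_XXXXX
XXX__XXXX
XXXXX_XXX
XXXXX__XX
XXXXXXX_X
XXXXXXX__
_XXXXXXXX
__XXXXXXX
XX_XXXXXX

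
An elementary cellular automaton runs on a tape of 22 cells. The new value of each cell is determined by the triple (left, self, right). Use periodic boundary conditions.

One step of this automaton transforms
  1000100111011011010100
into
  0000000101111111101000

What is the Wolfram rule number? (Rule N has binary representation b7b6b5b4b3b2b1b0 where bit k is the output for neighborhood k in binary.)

position 8: 111 → 0  (bit 7 = 0)
position 9: 110 → 1  (bit 6 = 1)
position 10: 101 → 1  (bit 5 = 1)
position 1: 100 → 0  (bit 4 = 0)
position 7: 011 → 1  (bit 3 = 1)
position 0: 010 → 0  (bit 2 = 0)
position 3: 001 → 0  (bit 1 = 0)
position 2: 000 → 0  (bit 0 = 0)
bits b7..b0 = 01101000 = 104

104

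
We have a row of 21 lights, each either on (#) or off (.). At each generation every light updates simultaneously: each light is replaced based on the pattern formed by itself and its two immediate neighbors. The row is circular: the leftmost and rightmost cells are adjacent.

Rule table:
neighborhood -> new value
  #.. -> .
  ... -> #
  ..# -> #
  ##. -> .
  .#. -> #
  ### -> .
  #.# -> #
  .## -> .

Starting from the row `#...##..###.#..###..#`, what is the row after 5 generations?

..##...#...##.#....#.
##...###.##..##.####.
...##...#...#..#....#
.##...###.###.##.####
#...##...#...#..#....

#...##...#...#..#....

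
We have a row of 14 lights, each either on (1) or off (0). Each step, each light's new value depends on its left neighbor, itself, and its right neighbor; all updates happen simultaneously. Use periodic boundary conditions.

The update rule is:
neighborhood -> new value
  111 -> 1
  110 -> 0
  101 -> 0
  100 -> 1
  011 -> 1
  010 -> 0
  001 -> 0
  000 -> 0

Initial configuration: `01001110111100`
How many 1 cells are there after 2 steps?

5

00101100111010
00001010110001
count of 1: 5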